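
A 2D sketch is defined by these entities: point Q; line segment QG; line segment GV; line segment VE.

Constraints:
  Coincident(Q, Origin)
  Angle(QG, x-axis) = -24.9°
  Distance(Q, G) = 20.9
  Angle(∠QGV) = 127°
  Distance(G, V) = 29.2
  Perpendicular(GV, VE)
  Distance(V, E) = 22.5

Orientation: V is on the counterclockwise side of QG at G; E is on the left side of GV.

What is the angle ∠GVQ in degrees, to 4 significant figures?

21.78°

Q is at the origin; QG runs at -24.9° with length 20.9, so G = 20.9·(cos -24.9°, sin -24.9°) = (18.96, -8.800). ∠QGV = 127.0°, so GV runs at -24.9° + (180° − 127.0°) = 28.10° from the x-axis; with |GV| = 29.2, V = G + 29.2·(cos 28.10°, sin 28.10°) = (44.72, 4.954). Then cos ∠GVQ = VG·VQ / (|VG||VQ|), giving 21.78°.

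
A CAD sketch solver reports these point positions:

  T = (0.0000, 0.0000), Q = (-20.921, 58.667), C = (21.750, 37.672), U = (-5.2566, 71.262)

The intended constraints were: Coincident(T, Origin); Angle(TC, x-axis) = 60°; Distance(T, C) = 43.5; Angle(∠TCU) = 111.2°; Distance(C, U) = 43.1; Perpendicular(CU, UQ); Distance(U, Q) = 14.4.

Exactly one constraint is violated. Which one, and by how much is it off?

Distance(U, Q) = 14.4 — off by 5.70.

T = (0.00, 0.00) ✓; TC at 60.00° ✓; |TC| = 43.50 ✓; ∠TCU = 111.2° ✓; |CU| = 43.10 ✓; ∠(CU, UQ) = 90.00° ✓; |UQ| = 20.10 ✗.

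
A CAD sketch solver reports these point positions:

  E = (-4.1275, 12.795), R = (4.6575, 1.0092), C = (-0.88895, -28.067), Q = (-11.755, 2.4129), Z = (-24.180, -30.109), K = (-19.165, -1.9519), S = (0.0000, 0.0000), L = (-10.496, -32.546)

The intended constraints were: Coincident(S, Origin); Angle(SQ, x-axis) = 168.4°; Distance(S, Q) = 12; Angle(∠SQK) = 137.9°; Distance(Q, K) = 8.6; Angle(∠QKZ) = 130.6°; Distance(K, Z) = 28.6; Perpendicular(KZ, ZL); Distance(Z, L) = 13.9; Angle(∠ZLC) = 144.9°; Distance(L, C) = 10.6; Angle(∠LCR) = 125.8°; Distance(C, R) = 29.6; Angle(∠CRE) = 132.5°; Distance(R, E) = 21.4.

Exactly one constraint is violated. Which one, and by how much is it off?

Distance(R, E) = 21.4 — off by 6.70.

S = (0.00, 0.00) ✓; SQ at 168.4° ✓; |SQ| = 12.00 ✓; ∠SQK = 137.9° ✓; |QK| = 8.600 ✓; ∠QKZ = 130.6° ✓; |KZ| = 28.60 ✓; ∠(KZ, ZL) = 90.00° ✓; |ZL| = 13.90 ✓; ∠ZLC = 144.9° ✓; |LC| = 10.60 ✓; ∠LCR = 125.8° ✓; |CR| = 29.60 ✓; ∠CRE = 132.5° ✓; |RE| = 14.70 ✗.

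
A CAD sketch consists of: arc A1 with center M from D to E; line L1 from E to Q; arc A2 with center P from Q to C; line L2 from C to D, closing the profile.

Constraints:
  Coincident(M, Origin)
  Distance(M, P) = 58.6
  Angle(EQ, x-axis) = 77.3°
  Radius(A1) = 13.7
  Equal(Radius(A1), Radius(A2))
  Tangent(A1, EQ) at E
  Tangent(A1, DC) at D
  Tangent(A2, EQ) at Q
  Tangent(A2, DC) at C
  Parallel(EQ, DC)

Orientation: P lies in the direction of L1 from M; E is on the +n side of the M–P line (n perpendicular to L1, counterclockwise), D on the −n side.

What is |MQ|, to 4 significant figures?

60.18

The slot axis is L1's direction at 77.3°, so u = (cos 77.3°, sin 77.3°) = (0.2198, 0.9755) and n = (−sin 77.3°, cos 77.3°) = (-0.9755, 0.2198). M is at the origin and P lies 58.6 along u from M, so P = 58.6·u = (12.88, 57.17). Tangency of A1 to both parallel lines with radius 13.7 puts E and D at M ± 13.7·n: E = (-13.36, 3.012), D = (13.36, -3.012). Equal radii place Q and C the same way about P: Q = P + 13.7·n = (-0.4818, 60.18), C = P − 13.7·n = (26.25, 54.15). Then |MQ| = |Q − M| = 60.18.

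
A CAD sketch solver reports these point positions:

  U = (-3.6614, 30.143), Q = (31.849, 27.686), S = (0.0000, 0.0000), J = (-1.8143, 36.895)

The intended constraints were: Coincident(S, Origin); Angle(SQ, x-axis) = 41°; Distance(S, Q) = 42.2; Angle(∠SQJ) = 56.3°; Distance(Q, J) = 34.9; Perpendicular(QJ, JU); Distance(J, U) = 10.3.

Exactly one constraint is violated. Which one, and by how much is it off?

Distance(J, U) = 10.3 — off by 3.30.

S = (0.00, 0.00) ✓; SQ at 41.00° ✓; |SQ| = 42.20 ✓; ∠SQJ = 56.30° ✓; |QJ| = 34.90 ✓; ∠(QJ, JU) = 90.00° ✓; |JU| = 7.000 ✗.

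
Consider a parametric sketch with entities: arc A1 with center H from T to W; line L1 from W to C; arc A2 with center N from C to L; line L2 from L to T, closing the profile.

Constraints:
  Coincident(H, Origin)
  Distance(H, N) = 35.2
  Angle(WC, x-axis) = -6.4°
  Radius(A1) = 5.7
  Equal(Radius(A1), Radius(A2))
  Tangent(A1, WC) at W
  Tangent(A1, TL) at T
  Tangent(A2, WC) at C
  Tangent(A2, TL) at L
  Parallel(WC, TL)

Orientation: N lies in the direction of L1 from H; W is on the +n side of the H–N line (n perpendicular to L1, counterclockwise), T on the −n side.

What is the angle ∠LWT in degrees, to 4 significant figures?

72.05°

The slot axis is L1's direction at -6.4°, so u = (cos -6.4°, sin -6.4°) = (0.9938, -0.1115) and n = (−sin -6.4°, cos -6.4°) = (0.1115, 0.9938). H is at the origin and N lies 35.2 along u from H, so N = 35.2·u = (34.98, -3.924). Tangency of A1 to both parallel lines with radius 5.7 puts W and T at H ± 5.7·n: W = (0.6354, 5.664), T = (-0.6354, -5.664). Equal radii place C and L the same way about N: C = N + 5.7·n = (35.62, 1.741), L = N − 5.7·n = (34.35, -9.588). Then cos ∠LWT = WL·WT / (|WL||WT|), giving 72.05°.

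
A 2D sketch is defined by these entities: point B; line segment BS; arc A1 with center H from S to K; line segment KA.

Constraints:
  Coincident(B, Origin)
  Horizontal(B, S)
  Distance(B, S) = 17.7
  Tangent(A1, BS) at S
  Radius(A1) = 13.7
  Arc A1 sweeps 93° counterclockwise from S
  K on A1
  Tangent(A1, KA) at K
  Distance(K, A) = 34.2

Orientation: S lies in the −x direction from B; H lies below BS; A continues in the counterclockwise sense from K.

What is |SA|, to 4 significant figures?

50.00

B is at the origin; BS is horizontal with |BS| = 17.7 and S on the −x side, so S = (-17.70, 0.000). The tangent condition forces HS to be normal to BS, so H = S + (0, -13.7) = (-17.70, -13.70). On A1, S sits at bearing 90° from H; a 93° counterclockwise sweep puts K at bearing 183°, so K = H + 13.7·(cos 183°, sin 183°) = (-31.38, -14.42). Tangency of A1 to KA means the radius HK is perpendicular to KA, so KA runs along (−sin 183°, cos 183°); with |KA| = 34.2, A = (-29.59, -48.57). Then |SA| = |A − S| = 50.00.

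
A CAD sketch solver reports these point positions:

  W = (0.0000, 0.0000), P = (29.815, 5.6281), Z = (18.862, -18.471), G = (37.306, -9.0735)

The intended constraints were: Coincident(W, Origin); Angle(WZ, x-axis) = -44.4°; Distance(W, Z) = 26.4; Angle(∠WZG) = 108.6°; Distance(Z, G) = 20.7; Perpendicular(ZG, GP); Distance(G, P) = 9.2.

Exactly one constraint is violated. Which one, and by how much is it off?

Distance(G, P) = 9.2 — off by 7.30.

W = (0.00, 0.00) ✓; WZ at -44.40° ✓; |WZ| = 26.40 ✓; ∠WZG = 108.6° ✓; |ZG| = 20.70 ✓; ∠(ZG, GP) = 90.00° ✓; |GP| = 16.50 ✗.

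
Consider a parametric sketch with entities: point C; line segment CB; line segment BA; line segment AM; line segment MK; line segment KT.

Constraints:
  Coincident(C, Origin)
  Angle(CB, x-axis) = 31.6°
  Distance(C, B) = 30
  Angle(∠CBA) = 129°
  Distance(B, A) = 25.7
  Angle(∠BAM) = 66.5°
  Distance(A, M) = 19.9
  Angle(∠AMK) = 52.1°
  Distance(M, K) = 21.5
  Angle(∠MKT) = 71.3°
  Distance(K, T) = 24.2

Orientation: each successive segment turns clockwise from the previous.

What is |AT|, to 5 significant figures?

7.3773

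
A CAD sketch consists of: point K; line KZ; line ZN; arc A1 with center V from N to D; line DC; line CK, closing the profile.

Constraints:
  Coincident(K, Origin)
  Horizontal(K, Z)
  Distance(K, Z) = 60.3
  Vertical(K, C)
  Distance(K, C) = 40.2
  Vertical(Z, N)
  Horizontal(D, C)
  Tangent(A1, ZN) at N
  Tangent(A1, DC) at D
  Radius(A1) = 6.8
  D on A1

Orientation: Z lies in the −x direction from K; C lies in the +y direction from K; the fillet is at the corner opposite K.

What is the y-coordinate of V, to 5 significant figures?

33.400

K is at the origin; K and Z share the same y with |KZ| = 60.3 and Z on the −x side, so Z = (-60.300, 0.0000). KC is vertical with |KC| = 40.2 and C on the +y side, so C = (0.0000, 40.200). The virtual corner opposite K is at (-60.300, 40.200). Since A1 is tangent to ZN there, VN ⟂ ZN and tangency of A1 to DC means the radius VD is perpendicular to DC, with radius 6.8, so the center V sits 6.8 in from both sides at V = (-53.500, 33.400). So V.y = 33.400.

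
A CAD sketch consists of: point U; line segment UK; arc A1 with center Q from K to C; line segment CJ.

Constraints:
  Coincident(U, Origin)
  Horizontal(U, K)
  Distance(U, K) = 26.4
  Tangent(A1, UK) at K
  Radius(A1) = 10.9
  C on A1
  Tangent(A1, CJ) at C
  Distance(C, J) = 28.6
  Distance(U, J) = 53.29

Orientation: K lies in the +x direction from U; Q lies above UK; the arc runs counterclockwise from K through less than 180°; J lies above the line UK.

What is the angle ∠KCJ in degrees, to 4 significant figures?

132.6°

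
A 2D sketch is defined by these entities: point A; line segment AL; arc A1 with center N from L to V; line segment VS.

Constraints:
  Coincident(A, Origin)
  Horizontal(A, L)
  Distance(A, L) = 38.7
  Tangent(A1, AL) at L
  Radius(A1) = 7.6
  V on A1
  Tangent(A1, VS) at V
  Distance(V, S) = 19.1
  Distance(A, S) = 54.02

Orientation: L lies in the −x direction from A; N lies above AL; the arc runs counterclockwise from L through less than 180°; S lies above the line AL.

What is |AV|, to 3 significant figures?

35.9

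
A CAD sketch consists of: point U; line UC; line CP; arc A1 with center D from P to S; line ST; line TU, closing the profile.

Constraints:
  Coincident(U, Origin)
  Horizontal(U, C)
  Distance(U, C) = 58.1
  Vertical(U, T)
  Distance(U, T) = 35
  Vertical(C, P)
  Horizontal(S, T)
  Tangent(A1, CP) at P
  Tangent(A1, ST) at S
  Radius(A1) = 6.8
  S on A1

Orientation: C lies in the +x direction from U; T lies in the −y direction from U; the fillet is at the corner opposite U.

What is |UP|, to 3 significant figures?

64.6

U is at the origin; U and C share the same y with |UC| = 58.1 and C on the +x side, so C = (58.1, 0.00). U and T share the same x with |UT| = 35.0 and T on the −y side, so T = (0.00, -35.0). The virtual corner opposite U is at (58.1, -35.0). Tangency of A1 to CP means the radius DP is perpendicular to CP and since A1 is tangent to ST there, DS ⟂ ST, with radius 6.8, so the center D sits 6.8 in from both sides at D = (51.3, -28.2). That places the tangent points at P = (58.1, -28.2) on CP and S = (51.3, -35.0) on ST. Then |UP| = |P − U| = 64.6.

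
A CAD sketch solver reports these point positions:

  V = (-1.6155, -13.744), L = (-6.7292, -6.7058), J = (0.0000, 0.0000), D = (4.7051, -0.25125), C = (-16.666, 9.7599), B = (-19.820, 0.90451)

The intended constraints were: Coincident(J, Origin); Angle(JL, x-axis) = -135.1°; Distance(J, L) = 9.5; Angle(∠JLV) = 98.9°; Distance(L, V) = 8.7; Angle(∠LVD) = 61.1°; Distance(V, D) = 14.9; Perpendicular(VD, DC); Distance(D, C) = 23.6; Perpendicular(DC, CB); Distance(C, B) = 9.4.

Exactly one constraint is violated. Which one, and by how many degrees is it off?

Perpendicular(DC, CB) — off by 5.50°.

J = (0.00, 0.00) ✓; JL at -135.1° ✓; |JL| = 9.500 ✓; ∠JLV = 98.90° ✓; |LV| = 8.700 ✓; ∠LVD = 61.10° ✓; |VD| = 14.90 ✓; ∠(VD, DC) = 90.00° ✓; |DC| = 23.60 ✓; ∠(DC, CB) = 95.50° ✗; |CB| = 9.400 ✓.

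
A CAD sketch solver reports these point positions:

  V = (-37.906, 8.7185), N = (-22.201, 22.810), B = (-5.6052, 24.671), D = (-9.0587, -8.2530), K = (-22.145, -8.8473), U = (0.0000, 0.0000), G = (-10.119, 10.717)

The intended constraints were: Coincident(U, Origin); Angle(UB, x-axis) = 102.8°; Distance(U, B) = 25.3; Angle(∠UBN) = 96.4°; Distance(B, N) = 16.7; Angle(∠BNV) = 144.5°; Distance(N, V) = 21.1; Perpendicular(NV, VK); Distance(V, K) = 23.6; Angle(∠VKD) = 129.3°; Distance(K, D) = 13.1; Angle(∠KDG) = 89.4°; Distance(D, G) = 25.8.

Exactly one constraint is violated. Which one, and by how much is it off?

Distance(D, G) = 25.8 — off by 6.80.

U = (0.00, 0.00) ✓; UB at 102.8° ✓; |UB| = 25.30 ✓; ∠UBN = 96.40° ✓; |BN| = 16.70 ✓; ∠BNV = 144.5° ✓; |NV| = 21.10 ✓; ∠(NV, VK) = 90.00° ✓; |VK| = 23.60 ✓; ∠VKD = 129.3° ✓; |KD| = 13.10 ✓; ∠KDG = 89.40° ✓; |DG| = 19.00 ✗.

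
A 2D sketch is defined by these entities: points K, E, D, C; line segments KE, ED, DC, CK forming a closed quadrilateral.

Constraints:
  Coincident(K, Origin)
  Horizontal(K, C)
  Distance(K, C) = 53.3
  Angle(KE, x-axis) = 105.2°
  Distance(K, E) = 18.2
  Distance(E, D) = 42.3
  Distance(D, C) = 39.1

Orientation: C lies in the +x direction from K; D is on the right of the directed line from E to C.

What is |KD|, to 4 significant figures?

25.64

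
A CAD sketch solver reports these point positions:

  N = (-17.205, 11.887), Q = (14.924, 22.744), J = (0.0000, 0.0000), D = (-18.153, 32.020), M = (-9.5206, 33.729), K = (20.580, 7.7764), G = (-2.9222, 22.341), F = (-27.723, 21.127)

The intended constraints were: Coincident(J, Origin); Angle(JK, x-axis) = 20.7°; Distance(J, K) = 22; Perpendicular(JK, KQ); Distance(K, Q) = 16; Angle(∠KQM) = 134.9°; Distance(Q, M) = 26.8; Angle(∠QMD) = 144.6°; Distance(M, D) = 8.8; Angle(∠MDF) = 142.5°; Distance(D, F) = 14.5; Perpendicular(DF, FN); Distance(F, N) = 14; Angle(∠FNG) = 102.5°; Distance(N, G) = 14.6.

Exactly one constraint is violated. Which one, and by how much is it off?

Distance(N, G) = 14.6 — off by 3.10.

J = (0.00, 0.00) ✓; JK at 20.70° ✓; |JK| = 22.00 ✓; ∠(JK, KQ) = 90.00° ✓; |KQ| = 16.00 ✓; ∠KQM = 134.9° ✓; |QM| = 26.80 ✓; ∠QMD = 144.6° ✓; |MD| = 8.800 ✓; ∠MDF = 142.5° ✓; |DF| = 14.50 ✓; ∠(DF, FN) = 90.00° ✓; |FN| = 14.00 ✓; ∠FNG = 102.5° ✓; |NG| = 17.70 ✗.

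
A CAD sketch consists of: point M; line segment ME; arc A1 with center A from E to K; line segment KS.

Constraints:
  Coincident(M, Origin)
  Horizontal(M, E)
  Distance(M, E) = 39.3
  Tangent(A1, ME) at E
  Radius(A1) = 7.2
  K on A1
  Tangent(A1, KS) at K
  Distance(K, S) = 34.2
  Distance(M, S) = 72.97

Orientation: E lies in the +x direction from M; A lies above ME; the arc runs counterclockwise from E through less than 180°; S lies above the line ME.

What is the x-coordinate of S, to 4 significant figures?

67.38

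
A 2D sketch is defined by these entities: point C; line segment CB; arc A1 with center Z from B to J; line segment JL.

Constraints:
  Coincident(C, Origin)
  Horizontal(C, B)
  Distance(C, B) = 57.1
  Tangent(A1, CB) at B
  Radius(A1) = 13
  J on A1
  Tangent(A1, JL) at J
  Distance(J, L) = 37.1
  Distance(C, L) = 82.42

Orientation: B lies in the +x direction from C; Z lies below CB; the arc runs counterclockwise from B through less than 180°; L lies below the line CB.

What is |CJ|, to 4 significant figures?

49.77

Checks: |ZJ| = 13.00 ✓; ∠(ZJ, JL) = 90.00° ✓; |JL| = 37.10 ✓; |CL| = 82.42 ✓.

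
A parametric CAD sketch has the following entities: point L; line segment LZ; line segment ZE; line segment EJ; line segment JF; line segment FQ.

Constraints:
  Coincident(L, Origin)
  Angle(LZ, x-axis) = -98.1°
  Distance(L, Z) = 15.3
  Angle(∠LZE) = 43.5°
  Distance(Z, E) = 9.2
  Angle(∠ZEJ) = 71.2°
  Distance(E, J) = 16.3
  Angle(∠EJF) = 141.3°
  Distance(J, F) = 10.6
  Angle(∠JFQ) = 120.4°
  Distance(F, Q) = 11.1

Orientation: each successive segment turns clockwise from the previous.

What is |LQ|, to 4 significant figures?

26.56

L is at the origin; LZ runs at -98.1° with length 15.3, so Z = (-2.156, -15.15). ∠LZE = 43.5° gives ZE at 125.4° from the x-axis; with |ZE| = 9.2, E = (-7.485, -7.648). ∠ZEJ = 71.2° gives EJ at 16.60° from the x-axis; with |EJ| = 16.3, J = (8.135, -2.991). ∠EJF = 141.3° gives JF at -22.10° from the x-axis; with |JF| = 10.6, F = (17.96, -6.979). ∠JFQ = 120.4° gives FQ at -81.70° from the x-axis; with |FQ| = 11.1, Q = (19.56, -17.96). Then |LQ| = |Q − L| = 26.56.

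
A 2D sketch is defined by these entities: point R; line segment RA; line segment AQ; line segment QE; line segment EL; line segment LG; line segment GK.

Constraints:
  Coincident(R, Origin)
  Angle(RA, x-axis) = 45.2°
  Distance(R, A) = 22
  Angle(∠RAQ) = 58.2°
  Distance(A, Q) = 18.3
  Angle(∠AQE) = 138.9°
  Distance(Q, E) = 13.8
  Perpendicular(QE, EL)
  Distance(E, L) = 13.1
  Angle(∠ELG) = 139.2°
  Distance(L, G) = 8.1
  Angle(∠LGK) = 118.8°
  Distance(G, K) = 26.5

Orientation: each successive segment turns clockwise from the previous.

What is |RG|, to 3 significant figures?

1.47

The perpendicularity gives EL at right angles to QE, so EL runs at 152°; with |EL| = 13.1, L = (1.73, -8.32). ∠ELG = 139.2° gives LG at 112° from the x-axis; with |LG| = 8.1, G = (-1.24, -0.784). Then |RG| = |G − R| = 1.47.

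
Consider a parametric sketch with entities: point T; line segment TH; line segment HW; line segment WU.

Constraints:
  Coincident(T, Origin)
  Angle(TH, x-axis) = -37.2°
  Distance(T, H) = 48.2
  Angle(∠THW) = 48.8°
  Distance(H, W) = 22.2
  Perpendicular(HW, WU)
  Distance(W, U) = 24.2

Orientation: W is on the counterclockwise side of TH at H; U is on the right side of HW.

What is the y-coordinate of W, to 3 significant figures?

-7.00

T is at the origin; TH runs at -37.2° with length 48.2, so H = 48.2·(cos -37.2°, sin -37.2°) = (38.4, -29.1). ∠THW = 48.8°, so HW runs at -37.2° + (180° − 48.8°) = 94.0° from the x-axis; with |HW| = 22.2, W = H + 22.2·(cos 94.0°, sin 94.0°) = (36.8, -7.00). So W.y = -7.00.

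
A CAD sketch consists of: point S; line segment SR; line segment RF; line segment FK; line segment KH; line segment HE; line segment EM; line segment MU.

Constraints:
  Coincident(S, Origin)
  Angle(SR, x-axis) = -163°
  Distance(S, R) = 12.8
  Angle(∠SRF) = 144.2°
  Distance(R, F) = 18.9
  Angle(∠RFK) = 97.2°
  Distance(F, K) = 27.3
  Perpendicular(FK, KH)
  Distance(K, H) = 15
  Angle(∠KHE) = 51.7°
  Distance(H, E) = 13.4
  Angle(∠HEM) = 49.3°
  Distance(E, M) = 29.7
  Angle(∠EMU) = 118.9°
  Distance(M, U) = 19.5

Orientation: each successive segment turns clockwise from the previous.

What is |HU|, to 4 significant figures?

31.16

∠HEM = 49.3° gives EM at 89.40° from the x-axis; with |EM| = 29.7, M = (-19.89, 47.14). ∠EMU = 118.9° gives MU at 28.30° from the x-axis; with |MU| = 19.5, U = (-2.719, 56.39). Then |HU| = |U − H| = 31.16.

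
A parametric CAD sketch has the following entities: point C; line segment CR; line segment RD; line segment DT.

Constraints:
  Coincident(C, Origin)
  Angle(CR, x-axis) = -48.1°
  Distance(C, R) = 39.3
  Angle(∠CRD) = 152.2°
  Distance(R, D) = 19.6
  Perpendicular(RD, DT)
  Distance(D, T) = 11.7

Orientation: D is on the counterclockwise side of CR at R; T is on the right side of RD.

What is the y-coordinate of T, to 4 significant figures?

-47.02

∠CRD = 152.2°, so RD runs at -48.1° + (180° − 152.2°) = -20.30° from the x-axis; with |RD| = 19.6, D = R + 19.6·(cos -20.30°, sin -20.30°) = (44.63, -36.05). RD is perpendicular to DT; with |DT| = 11.7 on the right of RD, T = D + 11.7·(-0.3469, -0.9379) = (40.57, -47.02). So T.y = -47.02.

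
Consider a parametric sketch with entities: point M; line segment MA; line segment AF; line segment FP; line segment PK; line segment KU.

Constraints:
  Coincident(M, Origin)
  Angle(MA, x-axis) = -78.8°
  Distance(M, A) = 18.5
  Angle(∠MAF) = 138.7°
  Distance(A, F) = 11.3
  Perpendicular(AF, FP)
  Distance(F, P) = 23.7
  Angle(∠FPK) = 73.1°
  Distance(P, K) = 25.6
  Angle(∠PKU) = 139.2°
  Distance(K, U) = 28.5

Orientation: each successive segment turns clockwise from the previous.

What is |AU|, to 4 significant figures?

29.48

∠FPK = 73.1° gives PK at 43.00° from the x-axis; with |PK| = 25.6, K = (-3.855, 1.421). ∠PKU = 139.2° gives KU at 2.200° from the x-axis; with |KU| = 28.5, U = (24.62, 2.515). Then |AU| = |U − A| = 29.48.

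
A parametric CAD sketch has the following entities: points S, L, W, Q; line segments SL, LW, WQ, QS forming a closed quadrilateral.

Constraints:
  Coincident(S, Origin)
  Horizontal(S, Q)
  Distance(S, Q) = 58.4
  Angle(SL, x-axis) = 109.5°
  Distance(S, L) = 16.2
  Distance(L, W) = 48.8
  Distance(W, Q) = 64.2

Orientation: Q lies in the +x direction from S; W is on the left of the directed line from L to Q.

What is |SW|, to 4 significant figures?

59.29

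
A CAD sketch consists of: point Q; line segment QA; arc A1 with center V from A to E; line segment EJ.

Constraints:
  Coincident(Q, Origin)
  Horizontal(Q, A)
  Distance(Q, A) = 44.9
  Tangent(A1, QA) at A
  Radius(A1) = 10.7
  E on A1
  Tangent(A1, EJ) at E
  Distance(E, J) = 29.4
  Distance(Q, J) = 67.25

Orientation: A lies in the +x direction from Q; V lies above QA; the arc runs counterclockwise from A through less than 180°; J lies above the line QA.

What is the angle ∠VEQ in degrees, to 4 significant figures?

7.551°

Checks: |VE| = 10.70 ✓; ∠(VE, EJ) = 90.00° ✓; |EJ| = 29.40 ✓; |QJ| = 67.25 ✓.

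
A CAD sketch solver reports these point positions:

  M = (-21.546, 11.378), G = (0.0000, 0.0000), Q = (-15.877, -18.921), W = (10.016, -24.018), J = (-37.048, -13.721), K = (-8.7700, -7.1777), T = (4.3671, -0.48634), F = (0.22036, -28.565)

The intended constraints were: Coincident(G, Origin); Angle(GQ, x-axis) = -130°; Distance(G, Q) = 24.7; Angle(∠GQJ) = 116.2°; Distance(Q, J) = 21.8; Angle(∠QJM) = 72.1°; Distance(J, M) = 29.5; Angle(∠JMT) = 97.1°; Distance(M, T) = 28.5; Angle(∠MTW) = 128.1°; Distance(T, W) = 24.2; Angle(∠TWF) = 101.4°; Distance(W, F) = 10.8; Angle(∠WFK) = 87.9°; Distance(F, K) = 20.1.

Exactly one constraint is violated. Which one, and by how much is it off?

Distance(F, K) = 20.1 — off by 3.10.

G = (0.00, 0.00) ✓; GQ at -130.0° ✓; |GQ| = 24.70 ✓; ∠GQJ = 116.2° ✓; |QJ| = 21.80 ✓; ∠QJM = 72.10° ✓; |JM| = 29.50 ✓; ∠JMT = 97.10° ✓; |MT| = 28.50 ✓; ∠MTW = 128.1° ✓; |TW| = 24.20 ✓; ∠TWF = 101.4° ✓; |WF| = 10.80 ✓; ∠WFK = 87.90° ✓; |FK| = 23.20 ✗.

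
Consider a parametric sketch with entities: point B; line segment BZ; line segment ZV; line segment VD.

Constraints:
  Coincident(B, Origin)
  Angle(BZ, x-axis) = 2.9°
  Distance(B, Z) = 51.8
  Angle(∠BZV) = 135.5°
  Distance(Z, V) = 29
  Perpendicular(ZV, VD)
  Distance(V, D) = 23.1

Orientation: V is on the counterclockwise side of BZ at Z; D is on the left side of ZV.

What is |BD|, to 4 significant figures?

67.26

∠BZV = 135.5°, so ZV runs at 2.9° + (180° − 135.5°) = 47.40° from the x-axis; with |ZV| = 29.0, V = Z + 29.0·(cos 47.40°, sin 47.40°) = (71.36, 23.97). ZV ⟂ VD; with |VD| = 23.1 on the left of ZV, D = V + 23.1·(-0.7361, 0.6769) = (54.36, 39.60). Then |BD| = |D − B| = 67.26.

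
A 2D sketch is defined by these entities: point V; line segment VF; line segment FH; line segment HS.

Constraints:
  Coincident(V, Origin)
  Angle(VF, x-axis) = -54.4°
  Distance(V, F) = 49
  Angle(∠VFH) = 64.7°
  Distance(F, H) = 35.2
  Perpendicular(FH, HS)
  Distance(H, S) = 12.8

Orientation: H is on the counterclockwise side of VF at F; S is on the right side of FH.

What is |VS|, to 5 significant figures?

58.854

V is at the origin; VF runs at -54.4° with length 49.0, so F = 49.0·(cos -54.4°, sin -54.4°) = (28.524, -39.842). ∠VFH = 64.7°, so FH runs at -54.4° + (180° − 64.7°) = 60.900° from the x-axis; with |FH| = 35.2, H = F + 35.2·(cos 60.900°, sin 60.900°) = (45.643, -9.0852). The perpendicularity gives HS at right angles to FH; with |HS| = 12.8 on the right of FH, S = H + 12.8·(0.87377, -0.48634) = (56.827, -15.310). Then |VS| = |S − V| = 58.854.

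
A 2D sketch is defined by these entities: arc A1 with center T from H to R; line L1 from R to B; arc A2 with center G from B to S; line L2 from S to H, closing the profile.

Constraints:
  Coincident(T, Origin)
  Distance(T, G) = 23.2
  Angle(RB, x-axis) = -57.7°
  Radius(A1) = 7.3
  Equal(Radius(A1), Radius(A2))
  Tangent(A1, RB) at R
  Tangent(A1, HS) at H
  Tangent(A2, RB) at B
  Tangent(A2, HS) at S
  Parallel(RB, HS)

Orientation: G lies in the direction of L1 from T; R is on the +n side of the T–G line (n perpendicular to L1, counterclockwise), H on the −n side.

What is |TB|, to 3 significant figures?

24.3

The slot axis is L1's direction at -57.7°, so u = (cos -57.7°, sin -57.7°) = (0.534, -0.845) and n = (−sin -57.7°, cos -57.7°) = (0.845, 0.534). T is at the origin and G lies 23.2 along u from T, so G = 23.2·u = (12.4, -19.6). Tangency of A1 to both parallel lines with radius 7.3 puts R and H at T ± 7.3·n: R = (6.17, 3.90), H = (-6.17, -3.90). Equal radii place B and S the same way about G: B = G + 7.3·n = (18.6, -15.7), S = G − 7.3·n = (6.23, -23.5). Then |TB| = |B − T| = 24.3.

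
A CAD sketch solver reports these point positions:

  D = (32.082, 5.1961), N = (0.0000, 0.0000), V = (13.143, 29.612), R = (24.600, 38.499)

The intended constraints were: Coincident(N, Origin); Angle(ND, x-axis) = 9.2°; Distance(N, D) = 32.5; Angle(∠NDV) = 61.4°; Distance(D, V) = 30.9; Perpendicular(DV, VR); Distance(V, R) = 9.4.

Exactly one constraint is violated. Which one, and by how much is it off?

Distance(V, R) = 9.4 — off by 5.10.

N = (0.00, 0.00) ✓; ND at 9.200° ✓; |ND| = 32.50 ✓; ∠NDV = 61.40° ✓; |DV| = 30.90 ✓; ∠(DV, VR) = 90.00° ✓; |VR| = 14.50 ✗.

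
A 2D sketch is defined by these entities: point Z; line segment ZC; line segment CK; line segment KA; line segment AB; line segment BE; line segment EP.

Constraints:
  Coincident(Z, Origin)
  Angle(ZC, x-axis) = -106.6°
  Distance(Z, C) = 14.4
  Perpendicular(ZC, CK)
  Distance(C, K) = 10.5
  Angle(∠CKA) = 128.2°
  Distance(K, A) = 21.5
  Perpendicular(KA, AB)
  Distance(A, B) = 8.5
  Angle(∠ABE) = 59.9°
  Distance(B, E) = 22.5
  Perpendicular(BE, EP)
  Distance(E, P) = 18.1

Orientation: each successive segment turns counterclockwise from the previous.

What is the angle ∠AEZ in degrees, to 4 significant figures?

73.90°

Z is at the origin; ZC runs at -106.6° with length 14.4, so C = (-4.114, -13.80). ZC ⟂ CK, so CK runs at -16.60°; with |CK| = 10.5, K = (5.948, -16.80). ∠CKA = 128.2° gives KA at 35.20° from the x-axis; with |KA| = 21.5, A = (23.52, -4.406). The perpendicularity gives AB at right angles to KA, so AB runs at 125.2°; with |AB| = 8.5, B = (18.62, 2.539). ∠ABE = 59.9° gives BE at -114.7° from the x-axis; with |BE| = 22.5, E = (9.215, -17.90). Then cos ∠AEZ = EA·EZ / (|EA||EZ|), giving 73.90°.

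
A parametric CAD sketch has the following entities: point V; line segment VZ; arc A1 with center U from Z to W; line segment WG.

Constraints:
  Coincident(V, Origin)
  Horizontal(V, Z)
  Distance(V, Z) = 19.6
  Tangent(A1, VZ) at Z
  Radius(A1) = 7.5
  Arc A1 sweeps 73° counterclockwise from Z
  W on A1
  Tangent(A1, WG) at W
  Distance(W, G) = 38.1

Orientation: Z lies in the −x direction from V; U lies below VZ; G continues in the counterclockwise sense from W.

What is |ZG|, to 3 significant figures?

45.6

On A1, Z sits at bearing 90° from U; a 73° counterclockwise sweep puts W at bearing 163°, so W = U + 7.5·(cos 163°, sin 163°) = (-26.8, -5.31). The tangent condition forces UW to be normal to WG, so WG runs along (−sin 163°, cos 163°); with |WG| = 38.1, G = (-37.9, -41.7). Then |ZG| = |G − Z| = 45.6.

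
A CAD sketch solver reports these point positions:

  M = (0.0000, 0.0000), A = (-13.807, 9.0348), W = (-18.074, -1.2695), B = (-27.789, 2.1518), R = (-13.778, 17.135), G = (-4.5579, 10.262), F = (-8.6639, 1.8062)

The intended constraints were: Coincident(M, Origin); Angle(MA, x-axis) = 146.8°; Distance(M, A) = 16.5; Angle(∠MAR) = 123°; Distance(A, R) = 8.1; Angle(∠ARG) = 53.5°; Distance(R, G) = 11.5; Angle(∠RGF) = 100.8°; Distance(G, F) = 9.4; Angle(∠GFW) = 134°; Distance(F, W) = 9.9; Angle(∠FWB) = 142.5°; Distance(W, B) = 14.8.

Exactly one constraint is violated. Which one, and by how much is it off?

Distance(W, B) = 14.8 — off by 4.50.

M = (0.00, 0.00) ✓; MA at 146.8° ✓; |MA| = 16.50 ✓; ∠MAR = 123.0° ✓; |AR| = 8.100 ✓; ∠ARG = 53.50° ✓; |RG| = 11.50 ✓; ∠RGF = 100.8° ✓; |GF| = 9.400 ✓; ∠GFW = 134.0° ✓; |FW| = 9.900 ✓; ∠FWB = 142.5° ✓; |WB| = 10.30 ✗.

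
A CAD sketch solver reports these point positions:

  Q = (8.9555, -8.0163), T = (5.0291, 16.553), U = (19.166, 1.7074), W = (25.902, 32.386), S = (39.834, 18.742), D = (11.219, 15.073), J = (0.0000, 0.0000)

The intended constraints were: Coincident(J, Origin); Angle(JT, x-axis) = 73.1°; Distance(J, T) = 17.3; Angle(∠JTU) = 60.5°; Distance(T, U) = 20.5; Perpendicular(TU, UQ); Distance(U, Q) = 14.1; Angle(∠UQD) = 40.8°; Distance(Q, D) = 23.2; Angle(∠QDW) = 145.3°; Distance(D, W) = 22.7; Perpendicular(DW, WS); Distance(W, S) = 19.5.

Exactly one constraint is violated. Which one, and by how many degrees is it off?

Perpendicular(DW, WS) — off by 4.10°.

J = (0.00, 0.00) ✓; JT at 73.10° ✓; |JT| = 17.30 ✓; ∠JTU = 60.50° ✓; |TU| = 20.50 ✓; ∠(TU, UQ) = 90.00° ✓; |UQ| = 14.10 ✓; ∠UQD = 40.80° ✓; |QD| = 23.20 ✓; ∠QDW = 145.3° ✓; |DW| = 22.70 ✓; ∠(DW, WS) = 94.10° ✗; |WS| = 19.50 ✓.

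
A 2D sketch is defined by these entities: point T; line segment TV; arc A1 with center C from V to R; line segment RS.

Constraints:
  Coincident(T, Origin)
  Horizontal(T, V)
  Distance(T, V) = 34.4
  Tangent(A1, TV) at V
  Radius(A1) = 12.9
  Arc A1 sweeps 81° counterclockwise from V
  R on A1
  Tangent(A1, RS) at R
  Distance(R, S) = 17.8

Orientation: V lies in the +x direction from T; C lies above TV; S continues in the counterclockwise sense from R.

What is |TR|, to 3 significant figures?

48.4

T is at the origin; T and V share the same y with |TV| = 34.4 and V on the +x side, so V = (34.4, 0.00). Since A1 is tangent to TV there, CV ⟂ TV, so C = V + (0, 12.9) = (34.4, 12.9). On A1, V sits at bearing -90° from C; an 81° counterclockwise sweep puts R at bearing -9°, so R = C + 12.9·(cos -9°, sin -9°) = (47.1, 10.9). Then |TR| = |R − T| = 48.4.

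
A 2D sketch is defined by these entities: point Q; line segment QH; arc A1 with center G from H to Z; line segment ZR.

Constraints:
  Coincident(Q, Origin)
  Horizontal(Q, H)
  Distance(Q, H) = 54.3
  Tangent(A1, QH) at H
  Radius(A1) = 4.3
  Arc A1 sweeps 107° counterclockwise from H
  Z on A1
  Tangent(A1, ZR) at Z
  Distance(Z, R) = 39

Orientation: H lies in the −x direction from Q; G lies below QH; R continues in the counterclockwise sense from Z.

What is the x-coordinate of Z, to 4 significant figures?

-58.41

Q is at the origin; QH is horizontal with |QH| = 54.3 and H on the −x side, so H = (-54.30, 0.000). A1 meets QH tangentially, so GH is at right angles to QH, so G = H + (0, -4.3) = (-54.30, -4.300). On A1, H sits at bearing 90° from G; a 107° counterclockwise sweep puts Z at bearing 197°, so Z = G + 4.3·(cos 197°, sin 197°) = (-58.41, -5.557). So Z.x = -58.41.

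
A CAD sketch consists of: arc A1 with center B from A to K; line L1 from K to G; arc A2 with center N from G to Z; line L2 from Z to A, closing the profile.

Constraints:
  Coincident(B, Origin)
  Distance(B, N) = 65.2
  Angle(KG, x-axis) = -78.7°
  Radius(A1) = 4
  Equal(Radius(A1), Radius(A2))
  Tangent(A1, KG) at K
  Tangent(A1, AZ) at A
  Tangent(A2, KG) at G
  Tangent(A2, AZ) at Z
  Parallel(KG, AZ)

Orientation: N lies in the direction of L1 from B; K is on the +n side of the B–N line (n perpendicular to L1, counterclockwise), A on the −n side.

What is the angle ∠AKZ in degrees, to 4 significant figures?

83.00°

The slot axis is L1's direction at -78.7°, so u = (cos -78.7°, sin -78.7°) = (0.1959, -0.9806) and n = (−sin -78.7°, cos -78.7°) = (0.9806, 0.1959). B is at the origin and N lies 65.2 along u from B, so N = 65.2·u = (12.78, -63.94). Tangency of A1 to both parallel lines with radius 4.0 puts K and A at B ± 4.0·n: K = (3.922, 0.7838), A = (-3.922, -0.7838). Equal radii place G and Z the same way about N: G = N + 4.0·n = (16.70, -63.15), Z = N − 4.0·n = (8.853, -64.72). Then cos ∠AKZ = KA·KZ / (|KA||KZ|), giving 83.00°.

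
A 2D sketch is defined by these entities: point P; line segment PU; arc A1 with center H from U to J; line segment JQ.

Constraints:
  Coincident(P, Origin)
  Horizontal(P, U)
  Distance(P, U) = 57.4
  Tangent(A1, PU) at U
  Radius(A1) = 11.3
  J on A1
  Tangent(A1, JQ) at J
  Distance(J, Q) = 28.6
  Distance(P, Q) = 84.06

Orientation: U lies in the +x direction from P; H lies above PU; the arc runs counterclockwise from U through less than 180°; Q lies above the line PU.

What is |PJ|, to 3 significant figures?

68.8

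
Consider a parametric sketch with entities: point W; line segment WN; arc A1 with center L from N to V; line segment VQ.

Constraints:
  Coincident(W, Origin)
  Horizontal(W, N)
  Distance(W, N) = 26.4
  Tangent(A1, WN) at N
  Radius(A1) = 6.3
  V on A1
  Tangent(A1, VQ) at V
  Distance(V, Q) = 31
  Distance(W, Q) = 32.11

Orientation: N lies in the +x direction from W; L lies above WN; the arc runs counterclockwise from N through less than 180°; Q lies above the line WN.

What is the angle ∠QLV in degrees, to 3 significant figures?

78.5°

W is at the origin; WN is horizontal with |WN| = 26.4 and N on the +x side, so N = (26.4, 0.00). A1 meets WN tangentially, so LN is at right angles to WN, so L = N + (0, 6.3) = (26.4, 6.30). Since LV ⟂ VQ (tangency), |LQ| = √(6.3² + 31.0²) = 31.6 regardless of where V sits on A1. So Q lies on both circle(W, 32.11) and circle(L, 31.6); the above-WN intersection is Q = (7.05, 31.3). V is the foot of the tangent from Q: V = (30.5, 11.1).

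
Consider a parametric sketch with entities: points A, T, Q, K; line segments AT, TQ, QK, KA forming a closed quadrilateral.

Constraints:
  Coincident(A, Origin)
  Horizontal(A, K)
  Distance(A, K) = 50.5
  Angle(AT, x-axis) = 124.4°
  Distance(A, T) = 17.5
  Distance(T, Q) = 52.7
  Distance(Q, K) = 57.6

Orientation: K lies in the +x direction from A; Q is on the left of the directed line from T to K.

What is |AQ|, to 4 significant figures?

58.81

Checks: |TQ| = 52.70 ✓; |QK| = 57.60 ✓.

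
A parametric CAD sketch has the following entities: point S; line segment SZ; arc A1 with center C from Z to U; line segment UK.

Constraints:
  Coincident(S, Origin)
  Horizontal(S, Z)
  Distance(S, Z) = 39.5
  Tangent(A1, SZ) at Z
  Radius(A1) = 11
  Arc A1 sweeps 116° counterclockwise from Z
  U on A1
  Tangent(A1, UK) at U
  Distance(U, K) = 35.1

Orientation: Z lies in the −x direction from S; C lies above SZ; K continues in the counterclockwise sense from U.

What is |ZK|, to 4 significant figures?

47.69

S is at the origin; S and Z share the same y with |SZ| = 39.5 and Z on the −x side, so Z = (-39.50, 0.000). A1 meets SZ tangentially, so CZ is at right angles to SZ, so C = Z + (0, 11) = (-39.50, 11.00). On A1, Z sits at bearing -90° from C; a 116° counterclockwise sweep puts U at bearing 26°, so U = C + 11.0·(cos 26°, sin 26°) = (-29.61, 15.82). The tangent condition forces CU to be normal to UK, so UK runs along (−sin 26°, cos 26°); with |UK| = 35.1, K = (-45.00, 47.37). Then |ZK| = |K − Z| = 47.69.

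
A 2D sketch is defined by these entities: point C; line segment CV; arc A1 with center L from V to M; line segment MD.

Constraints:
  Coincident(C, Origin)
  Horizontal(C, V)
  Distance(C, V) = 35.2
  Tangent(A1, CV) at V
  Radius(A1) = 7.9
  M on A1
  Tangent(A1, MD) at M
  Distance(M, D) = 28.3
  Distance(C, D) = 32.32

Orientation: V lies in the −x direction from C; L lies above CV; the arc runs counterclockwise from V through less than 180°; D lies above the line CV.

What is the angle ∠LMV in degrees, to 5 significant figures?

59.475°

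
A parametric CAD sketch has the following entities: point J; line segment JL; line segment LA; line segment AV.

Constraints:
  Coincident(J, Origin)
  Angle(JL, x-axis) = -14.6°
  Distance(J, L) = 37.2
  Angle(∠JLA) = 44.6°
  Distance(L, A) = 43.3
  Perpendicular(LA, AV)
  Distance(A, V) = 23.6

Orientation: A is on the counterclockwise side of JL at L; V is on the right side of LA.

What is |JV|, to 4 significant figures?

52.49

∠JLA = 44.6°, so LA runs at -14.6° + (180° − 44.6°) = 120.8° from the x-axis; with |LA| = 43.3, A = L + 43.3·(cos 120.8°, sin 120.8°) = (13.83, 27.82). LA is perpendicular to AV; with |AV| = 23.6 on the right of LA, V = A + 23.6·(0.8590, 0.5120) = (34.10, 39.90). Then |JV| = |V − J| = 52.49.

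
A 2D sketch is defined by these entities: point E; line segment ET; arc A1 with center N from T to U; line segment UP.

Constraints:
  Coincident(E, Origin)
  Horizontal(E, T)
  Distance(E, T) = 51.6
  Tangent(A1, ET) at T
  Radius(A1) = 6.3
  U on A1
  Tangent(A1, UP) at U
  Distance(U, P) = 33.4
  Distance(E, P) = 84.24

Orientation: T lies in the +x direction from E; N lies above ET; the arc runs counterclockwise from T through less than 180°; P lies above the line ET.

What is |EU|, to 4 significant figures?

55.77

Checks: |NU| = 6.300 ✓; ∠(NU, UP) = 90.00° ✓; |UP| = 33.40 ✓; |EP| = 84.24 ✓.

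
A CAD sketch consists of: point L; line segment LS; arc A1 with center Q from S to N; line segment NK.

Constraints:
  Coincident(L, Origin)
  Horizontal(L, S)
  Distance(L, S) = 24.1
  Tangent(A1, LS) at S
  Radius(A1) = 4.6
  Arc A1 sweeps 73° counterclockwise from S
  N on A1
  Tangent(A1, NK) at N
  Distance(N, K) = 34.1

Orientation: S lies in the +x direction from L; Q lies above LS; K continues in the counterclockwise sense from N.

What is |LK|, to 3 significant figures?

52.6

On A1, S sits at bearing -90° from Q; a 73° counterclockwise sweep puts N at bearing -17°, so N = Q + 4.6·(cos -17°, sin -17°) = (28.5, 3.26). Tangency of A1 to NK means the radius QN is perpendicular to NK, so NK runs along (−sin -17°, cos -17°); with |NK| = 34.1, K = (38.5, 35.9). Then |LK| = |K − L| = 52.6.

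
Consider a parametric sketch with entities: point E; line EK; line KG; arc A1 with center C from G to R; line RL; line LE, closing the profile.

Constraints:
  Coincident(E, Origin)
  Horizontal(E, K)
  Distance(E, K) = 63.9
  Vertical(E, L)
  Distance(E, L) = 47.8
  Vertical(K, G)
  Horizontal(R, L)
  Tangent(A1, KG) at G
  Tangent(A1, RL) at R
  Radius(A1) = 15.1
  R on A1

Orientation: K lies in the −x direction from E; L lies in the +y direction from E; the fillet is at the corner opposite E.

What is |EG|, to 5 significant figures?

71.781

E is at the origin; E and K share the same y with |EK| = 63.9 and K on the −x side, so K = (-63.900, 0.0000). EL is vertical with |EL| = 47.8 and L on the +y side, so L = (0.0000, 47.800). The virtual corner opposite E is at (-63.900, 47.800). The tangent condition forces CG to be normal to KG and since A1 is tangent to RL there, CR ⟂ RL, with radius 15.1, so the center C sits 15.1 in from both sides at C = (-48.800, 32.700). That places the tangent points at G = (-63.900, 32.700) on KG and R = (-48.800, 47.800) on RL. Then |EG| = |G − E| = 71.781.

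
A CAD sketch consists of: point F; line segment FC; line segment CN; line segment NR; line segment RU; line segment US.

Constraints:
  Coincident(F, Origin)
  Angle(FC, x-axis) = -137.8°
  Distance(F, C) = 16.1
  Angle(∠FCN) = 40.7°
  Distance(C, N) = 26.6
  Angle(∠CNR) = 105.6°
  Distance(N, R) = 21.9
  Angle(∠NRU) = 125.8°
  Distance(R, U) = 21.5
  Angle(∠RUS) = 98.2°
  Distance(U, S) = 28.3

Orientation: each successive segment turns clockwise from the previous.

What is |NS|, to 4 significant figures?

39.69

F is at the origin; FC runs at -137.8° with length 16.1, so C = (-11.93, -10.81). ∠FCN = 40.7° gives CN at 82.90° from the x-axis; with |CN| = 26.6, N = (-8.639, 15.58). ∠CNR = 105.6° gives NR at 8.500° from the x-axis; with |NR| = 21.9, R = (13.02, 18.82). ∠NRU = 125.8° gives RU at -45.70° from the x-axis; with |RU| = 21.5, U = (28.04, 3.431). ∠RUS = 98.2° gives US at -127.5° from the x-axis; with |US| = 28.3, S = (10.81, -19.02). Then |NS| = |S − N| = 39.69.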